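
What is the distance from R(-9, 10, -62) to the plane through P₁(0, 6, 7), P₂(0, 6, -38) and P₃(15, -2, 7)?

P₁P₂ = (0, 0, -45) and P₁P₃ = (15, -8, 0), so a normal is n = P₁P₂ × P₁P₃ = (-360, -675, 0).
Then n·(-9, 10, -62) - (-4050) = 540.
|n| = √(129600 + 455625 + 0) = 765, so the distance is |540|/765 = 12/17.

12/17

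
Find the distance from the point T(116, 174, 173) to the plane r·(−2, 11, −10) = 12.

Normal vector n = (−2, 11, −10), and n·(116, 174, 173) − 12 = −60.
|n| = √(4 + 121 + 100) = 15, so the distance is |-60|/15 = 4.

4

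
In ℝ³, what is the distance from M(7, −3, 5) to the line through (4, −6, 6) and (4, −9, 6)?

A direction vector is d = (0, −3, 0).
AP = (3, 3, −1), and AP × d = (−3, 0, −9).
|AP × d|² = 90 and |d|² = 9, so the distance is √(90/9) = √10.

√10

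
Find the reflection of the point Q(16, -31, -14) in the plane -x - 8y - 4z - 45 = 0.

With n = (-1, -8, -4), the signed offset is (n·Q − 45)/|n|² = 243/81 = 3.
Q' = Q − 2t·n = (16, -31, -14) − 6·(-1, -8, -4) = (22, 17, 10).

(22, 17, 10)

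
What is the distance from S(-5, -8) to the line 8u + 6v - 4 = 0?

d = |8·(-5) + 6·(-8) − 4| / √(64 + 36) = |-92|/10 = 46/5.

46/5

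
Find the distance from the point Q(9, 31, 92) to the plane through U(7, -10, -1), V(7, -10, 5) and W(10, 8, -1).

29√37/37

UV = (0, 0, 6) and UW = (3, 18, 0), so a normal is n = UV × UW = (-108, 18, 0).
d = |(-108)·9 + 18·31 − (-936)| / √(11664 + 324 + 0) = |522| / (18√37) = 29√37/37.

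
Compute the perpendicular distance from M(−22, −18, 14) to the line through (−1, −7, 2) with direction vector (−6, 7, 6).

3√65

Direction vector d = (−6, 7, 6).
AP = (−21, −11, 12); AP·d = 121, |AP|² = 706, |d|² = 121.
distance² = |AP|² − (AP·d)²/|d|² = 706 − 14641/121 = 585, so the distance is 3√65.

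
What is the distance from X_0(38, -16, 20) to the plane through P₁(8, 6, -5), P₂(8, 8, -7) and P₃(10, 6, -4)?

P₁P₂ = (0, 2, -2) and P₁P₃ = (2, 0, 1), so a normal is n = P₁P₂ × P₁P₃ = (2, -4, -4).
Then n·(38, -16, 20) - 12 = 48.
|n| = √(4 + 16 + 16) = 6, so the distance is |48|/6 = 8.

8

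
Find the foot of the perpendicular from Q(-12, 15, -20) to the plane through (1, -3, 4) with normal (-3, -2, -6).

n = (-3, -2, -6), |n|² = 49, and n·Q − (-21) = 147.
t = 147/49 = 3, so the foot is Q − t·n = (-12, 15, -20) − 3·(-3, -2, -6) = (-3, 21, -2).

(-3, 21, -2)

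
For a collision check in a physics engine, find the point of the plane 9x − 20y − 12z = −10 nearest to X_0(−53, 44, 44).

n = (9, −20, −12), |n|² = 625, and n·X_0 − (-10) = -1875.
t = -1875/625 = -3, so the foot is X_0 − t·n = (−53, 44, 44) − (-3)·(9, −20, −12) = (−26, −16, 8).

(-26, -16, 8)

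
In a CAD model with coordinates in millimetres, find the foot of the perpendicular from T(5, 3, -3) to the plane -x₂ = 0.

The perpendicular from T has direction n = (0, -1, 0): r = (5, 3, -3) + λ(0, -1, 0).
Substitute into the plane: n·(T + λn) = 0 gives -3 + 1λ = 0, so λ = 3.
Foot = (5, 3, -3) + 3·(0, -1, 0) = (5, 0, -3).

(5, 0, -3)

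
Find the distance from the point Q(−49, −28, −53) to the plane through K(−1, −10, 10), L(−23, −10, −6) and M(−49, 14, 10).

KL = (−22, 0, −16) and KM = (−48, 24, 0), so a normal is n = KL × KM = (384, 768, −528).
d = |384·(-49) + 768·(-28) + (-528)·(-53) − (-13344)| / √(147456 + 589824 + 278784) = |1008| / 1008 = 1.

1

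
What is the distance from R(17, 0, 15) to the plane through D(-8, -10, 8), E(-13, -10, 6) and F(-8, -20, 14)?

15√38/38

DE = (-5, 0, -2) and DF = (0, -10, 6), so a normal is n = DE × DF = (-20, 30, 50).
Then n·(17, 0, 15) - 260 = 150.
|n| = √(400 + 900 + 2500) = 10√38, so the distance is |150|/(10√38) = 15/√38.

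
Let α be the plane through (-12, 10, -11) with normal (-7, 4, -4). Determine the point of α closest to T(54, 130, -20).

(176/3, 382/3, -52/3)

The perpendicular from T has direction n = (-7, 4, -4): r = (54, 130, -20) + t(-7, 4, -4).
Substitute into the plane: n·(T + tn) = 168 gives 222 + 81t = 168, so t = -2/3.
Foot = (54, 130, -20) + (-2/3)·(-7, 4, -4) = (176/3, 382/3, -52/3).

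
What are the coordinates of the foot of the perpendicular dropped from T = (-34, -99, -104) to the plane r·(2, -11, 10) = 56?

n = (2, -11, 10), |n|² = 225, and n·T − 56 = -75.
t = -75/225 = -1/3, so the foot is T − t·n = (-34, -99, -104) − (-1/3)·(2, -11, 10) = (-100/3, -308/3, -302/3).

(-100/3, -308/3, -302/3)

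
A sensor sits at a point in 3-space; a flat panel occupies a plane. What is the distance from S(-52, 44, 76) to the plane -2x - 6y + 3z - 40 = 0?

n = (-2, -6, 3); n·P − 40 = 28; |n| = 7; distance = 28/7 = 4.

4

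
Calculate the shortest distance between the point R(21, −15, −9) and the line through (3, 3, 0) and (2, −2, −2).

A direction vector is d = (−1, −5, −2).
AP = (18, −18, −9); AP·d = 90, |AP|² = 729, |d|² = 30.
distance² = |AP|² − (AP·d)²/|d|² = 729 − 8100/30 = 459, so the distance is 3√51.

3√51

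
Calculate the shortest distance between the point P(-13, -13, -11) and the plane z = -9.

2

d = |1·(-11) − (-9)| / √(0 + 0 + 1) = |-2| / 1 = 2.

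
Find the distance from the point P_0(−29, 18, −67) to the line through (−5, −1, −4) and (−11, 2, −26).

A direction vector is d = (−6, 3, −22).
AP = (−24, 19, −63), and AP × d = (−229, −150, 42).
|AP × d|² = 76705 and |d|² = 529, so the distance is √(76705/529) = √145.

√145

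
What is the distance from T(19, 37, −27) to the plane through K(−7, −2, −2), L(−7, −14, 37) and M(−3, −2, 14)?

3/7

KL = (0, −12, 39) and KM = (4, 0, 16), so a normal is n = KL × KM = (−192, 156, 48).
Then n·(19, 37, −27) − 936 = −108.
|n| = √(36864 + 24336 + 2304) = 252, so the distance is |-108|/252 = 3/7.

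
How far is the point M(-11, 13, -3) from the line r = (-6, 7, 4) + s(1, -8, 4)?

√29

Direction vector d = (1, -8, 4).
AP = (-5, 6, -7); AP·d = -81, |AP|² = 110, |d|² = 81.
distance² = |AP|² − (AP·d)²/|d|² = 110 − 6561/81 = 29, so the distance is √29.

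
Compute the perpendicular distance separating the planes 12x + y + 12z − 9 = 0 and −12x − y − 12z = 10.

19/17

Divide the second equation by -1 to match normals: 12x + y + 12z = -10.
Both planes have normal n = (12, 1, 12), |n| = 17. Any point on the first plane is at distance |(-10) − 9|/|n| = 19/17 from the second.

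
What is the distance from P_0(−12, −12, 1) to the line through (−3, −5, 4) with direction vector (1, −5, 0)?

√113

Direction vector d = (1, −5, 0).
AP = (−9, −7, −3); AP·d = 26, |AP|² = 139, |d|² = 26.
distance² = |AP|² − (AP·d)²/|d|² = 139 − 676/26 = 113, so the distance is √113.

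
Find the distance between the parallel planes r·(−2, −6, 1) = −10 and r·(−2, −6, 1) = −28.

Both planes have normal n = (−2, −6, 1), |n| = √41. Any point on the first plane is at distance |(-28) − (-10)|/|n| = 18/√41 from the second.

18/√41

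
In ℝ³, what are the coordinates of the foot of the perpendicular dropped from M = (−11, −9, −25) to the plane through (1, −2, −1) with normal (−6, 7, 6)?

The perpendicular from M has direction n = (−6, 7, 6): r = (−11, −9, −25) + μ(−6, 7, 6).
Substitute into the plane: n·(M + μn) = -26 gives -147 + 121μ = -26, so μ = 1.
Foot = (−11, −9, −25) + 1·(−6, 7, 6) = (−17, −2, −19).

(-17, -2, -19)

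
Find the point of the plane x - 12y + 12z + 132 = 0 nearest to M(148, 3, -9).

(2508/17, 147/17, -249/17)

n = (1, -12, 12), |n|² = 289, and n·M − (-132) = 136.
t = 136/289 = 8/17, so the foot is M − t·n = (148, 3, -9) − (8/17)·(1, -12, 12) = (2508/17, 147/17, -249/17).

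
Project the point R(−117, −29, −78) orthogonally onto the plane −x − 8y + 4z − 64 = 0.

n = (−1, −8, 4), |n|² = 81, and n·R − 64 = -27.
t = -27/81 = -1/3, so the foot is R − t·n = (−117, −29, −78) − (-1/3)·(−1, −8, 4) = (−352/3, −95/3, −230/3).

(-352/3, -95/3, -230/3)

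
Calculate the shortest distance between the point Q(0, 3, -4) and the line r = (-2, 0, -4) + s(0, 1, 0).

2

Direction vector d = (0, 1, 0).
AP = (2, 3, 0), and AP × d = (0, 0, 2).
|AP × d|² = 4 and |d|² = 1, so the distance is √4 = 2.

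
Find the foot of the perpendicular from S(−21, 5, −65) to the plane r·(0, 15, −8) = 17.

(-21, -25, -49)

The perpendicular from S has direction n = (0, 15, −8): r = (−21, 5, −65) + μ(0, 15, −8).
Substitute into the plane: n·(S + μn) = 17 gives 595 + 289μ = 17, so μ = -2.
Foot = (−21, 5, −65) + (-2)·(0, 15, −8) = (−21, −25, −49).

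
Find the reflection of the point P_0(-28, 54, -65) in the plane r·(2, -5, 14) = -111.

n = (2, -5, 14), |n|² = 225, n·P_0 − (-111) = -1125, so t = -1125/225 = -5.
Foot F = P_0 − (-5)·n = (-18, 29, 5); the reflection is 2F − P_0 = (-8, 4, 75).

(-8, 4, 75)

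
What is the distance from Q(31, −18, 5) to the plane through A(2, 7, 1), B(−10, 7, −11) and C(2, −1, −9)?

AB = (−12, 0, −12) and AC = (0, −8, −10), so a normal is n = AB × AC = (−96, −120, 96).
Then n·(31, −18, 5) − (−936) = 600.
|n| = √(9216 + 14400 + 9216) = 24√57, so the distance is |600|/(24√57) = 25√57/57.

25√57/57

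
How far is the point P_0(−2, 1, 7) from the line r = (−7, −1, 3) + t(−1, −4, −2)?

2√6

Direction vector d = (−1, −4, −2).
AP = (5, 2, 4), and AP × d = (12, 6, −18).
|AP × d|² = 504 and |d|² = 21, so the distance is √(504/21) = √24 = 2√6.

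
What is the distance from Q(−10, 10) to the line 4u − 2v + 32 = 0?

d = |4·(-10) + (-2)·10 − (-32)| / √(16 + 4) = |-28|/(2√5) = 14√5/5.

14√5/5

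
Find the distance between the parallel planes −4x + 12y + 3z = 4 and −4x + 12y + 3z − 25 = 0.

With common normal n = (−4, 12, 3) (|n| = 13), the distance is |4 − 25|/|n| = 21/13.

21/13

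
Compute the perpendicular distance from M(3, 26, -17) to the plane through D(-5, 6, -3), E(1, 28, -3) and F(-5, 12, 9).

DE = (6, 22, 0) and DF = (0, 6, 12), so a normal is n = DE × DF = (264, -72, 36).
Then n·(3, 26, -17) - (-1860) = 168.
|n| = √(69696 + 5184 + 1296) = 276, so the distance is |168|/276 = 14/23.

14/23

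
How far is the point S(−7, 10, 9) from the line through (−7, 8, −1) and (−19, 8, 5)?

2√21

A direction vector is d = (−12, 0, 6).
AP = (0, 2, 10), and AP × d = (12, −120, 24).
|AP × d|² = 15120 and |d|² = 180, so the distance is √(15120/180) = √84 = 2√21.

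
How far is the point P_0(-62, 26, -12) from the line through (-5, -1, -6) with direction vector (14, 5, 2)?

Direction vector d = (14, 5, 2).
AP = (-57, 27, -6), and AP × d = (84, 30, -663).
|AP × d|² = 447525 and |d|² = 225, so the distance is √(447525/225) = √1989 = 3√221.

3√221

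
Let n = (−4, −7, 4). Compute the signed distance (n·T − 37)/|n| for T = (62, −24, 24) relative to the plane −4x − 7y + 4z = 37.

n·T − 37 = -21.
|n| = 9, so the signed distance is -21/9 = -7/3.

-7/3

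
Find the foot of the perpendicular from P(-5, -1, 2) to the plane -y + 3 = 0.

The perpendicular from P has direction n = (0, -1, 0): r = (-5, -1, 2) + λ(0, -1, 0).
Substitute into the plane: n·(P + λn) = -3 gives 1 + 1λ = -3, so λ = -4.
Foot = (-5, -1, 2) + (-4)·(0, -1, 0) = (-5, 3, 2).

(-5, 3, 2)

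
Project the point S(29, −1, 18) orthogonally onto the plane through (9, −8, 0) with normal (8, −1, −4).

n = (8, −1, −4), |n|² = 81, and n·S − 80 = 81.
t = 81/81 = 1, so the foot is S − t·n = (29, −1, 18) − 1·(8, −1, −4) = (21, 0, 22).

(21, 0, 22)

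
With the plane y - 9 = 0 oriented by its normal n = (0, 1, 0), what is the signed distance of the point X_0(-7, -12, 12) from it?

n·X_0 − 9 = -21.
|n| = 1, so the signed distance is -21/1 = -21.

-21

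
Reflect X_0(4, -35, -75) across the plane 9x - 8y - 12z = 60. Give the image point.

(-68, 29, 21)

With n = (9, -8, -12), the signed offset is (n·X_0 − 60)/|n|² = 1156/289 = 4.
X_0' = X_0 − 2t·n = (4, -35, -75) − 8·(9, -8, -12) = (-68, 29, 21).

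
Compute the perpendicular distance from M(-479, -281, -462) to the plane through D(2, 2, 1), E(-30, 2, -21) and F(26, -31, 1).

7

DE = (-32, 0, -22) and DF = (24, -33, 0), so a normal is n = DE × DF = (-726, -528, 1056).
d = |(-726)·(-479) + (-528)·(-281) + 1056·(-462) − (-1452)| / √(527076 + 278784 + 1115136) = |9702| / 1386 = 7.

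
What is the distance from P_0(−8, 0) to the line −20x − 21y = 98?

62/29

d = |(-20)·(-8) + (-21)·0 − 98| / √(400 + 441) = |62|/29 = 62/29.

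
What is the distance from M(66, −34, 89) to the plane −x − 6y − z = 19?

30/√38

n = (−1, −6, −1); n·P − 19 = 30; |n| = √38; distance = 30/√38 = 15√38/19.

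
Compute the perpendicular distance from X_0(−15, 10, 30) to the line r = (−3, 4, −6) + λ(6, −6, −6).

Direction vector d = (6, −6, −6).
AP = (−12, 6, 36); AP·d = -324, |AP|² = 1476, |d|² = 108.
distance² = |AP|² − (AP·d)²/|d|² = 1476 − 104976/108 = 504, so the distance is 6√14.

6√14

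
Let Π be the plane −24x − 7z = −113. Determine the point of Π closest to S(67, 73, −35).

(19, 73, -49)

The perpendicular from S has direction n = (−24, 0, −7): r = (67, 73, −35) + t(−24, 0, −7).
Substitute into the plane: n·(S + tn) = -113 gives -1363 + 625t = -113, so t = 2.
Foot = (67, 73, −35) + 2·(−24, 0, −7) = (19, 73, −49).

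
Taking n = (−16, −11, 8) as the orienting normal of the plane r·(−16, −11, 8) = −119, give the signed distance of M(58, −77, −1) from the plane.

10/7

n·M − (-119) = 30.
|n| = 21, so the signed distance is 30/21 = 10/7.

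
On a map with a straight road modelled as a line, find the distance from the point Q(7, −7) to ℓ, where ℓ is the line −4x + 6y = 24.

The normal to the line is n = (−4, 6) with |n| = 2√13.
|n·Q − 24| = |-70 − 24| = 94, so the distance is 94/(2√13) = 47√13/13.

47/√13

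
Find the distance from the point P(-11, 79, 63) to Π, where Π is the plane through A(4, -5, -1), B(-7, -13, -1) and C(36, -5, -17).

20/21

AB = (-11, -8, 0) and AC = (32, 0, -16), so a normal is n = AB × AC = (128, -176, 256).
d = |128·(-11) + (-176)·79 + 256·63 − 1136| / √(16384 + 30976 + 65536) = |-320| / 336 = 20/21.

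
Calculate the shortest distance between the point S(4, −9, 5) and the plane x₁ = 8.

4

n = (1, 0, 0); n·P − 8 = -4; |n| = 1; distance = 4/1 = 4.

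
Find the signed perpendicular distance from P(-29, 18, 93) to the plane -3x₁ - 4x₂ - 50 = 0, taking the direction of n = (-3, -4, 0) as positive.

n·P − 50 = -35.
|n| = 5, so the signed distance is -35/5 = -7.

-7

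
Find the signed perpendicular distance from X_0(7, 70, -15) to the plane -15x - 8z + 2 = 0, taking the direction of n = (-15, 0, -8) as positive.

1

n·X_0 − (-2) = 17.
|n| = 17, so the signed distance is 17/17 = 1.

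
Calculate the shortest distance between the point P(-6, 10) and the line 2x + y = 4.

The normal to the line is n = (2, 1) with |n| = √5.
|n·P − 4| = |-2 − 4| = 6, so the distance is 6/√5.

6/√5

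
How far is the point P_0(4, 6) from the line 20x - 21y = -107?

The normal to the line is n = (20, -21) with |n| = 29.
|n·P_0 − (-107)| = |-46 − (-107)| = 61, so the distance is 61/29.

61/29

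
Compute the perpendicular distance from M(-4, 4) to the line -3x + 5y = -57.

89/√34

The normal to the line is n = (-3, 5) with |n| = √34.
|n·M − (-57)| = |32 − (-57)| = 89, so the distance is 89/√34.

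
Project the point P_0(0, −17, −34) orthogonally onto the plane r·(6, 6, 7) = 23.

The perpendicular from P_0 has direction n = (6, 6, 7): r = (0, −17, −34) + μ(6, 6, 7).
Substitute into the plane: n·(P_0 + μn) = 23 gives -340 + 121μ = 23, so μ = 3.
Foot = (0, −17, −34) + 3·(6, 6, 7) = (18, 1, −13).

(18, 1, -13)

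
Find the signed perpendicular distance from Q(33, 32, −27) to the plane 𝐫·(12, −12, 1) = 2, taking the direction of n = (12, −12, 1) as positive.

-1

n·Q − 2 = -17.
|n| = 17, so the signed distance is -17/17 = -1.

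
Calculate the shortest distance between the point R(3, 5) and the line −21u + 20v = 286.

249/29

d = |(-21)·3 + 20·5 − 286| / √(441 + 400) = |-249|/29 = 249/29.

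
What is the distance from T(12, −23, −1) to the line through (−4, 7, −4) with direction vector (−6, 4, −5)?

Direction vector d = (−6, 4, −5).
AP = (16, −30, 3), and AP × d = (138, 62, −116).
|AP × d|² = 36344 and |d|² = 77, so the distance is √(36344/77) = √472 = 2√118.

2√118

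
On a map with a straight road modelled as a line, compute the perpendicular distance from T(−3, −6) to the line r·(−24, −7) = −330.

444/25

d = |(-24)·(-3) + (-7)·(-6) − (-330)| / √(576 + 49) = |444|/25 = 444/25.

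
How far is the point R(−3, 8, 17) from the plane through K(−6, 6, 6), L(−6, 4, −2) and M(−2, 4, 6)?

KL = (0, −2, −8) and KM = (4, −2, 0), so a normal is n = KL × KM = (−16, −32, 8).
d = |(-16)·(-3) + (-32)·8 + 8·17 − (-48)| / √(256 + 1024 + 64) = |-24| / (8√21) = 3/√21.

√21/7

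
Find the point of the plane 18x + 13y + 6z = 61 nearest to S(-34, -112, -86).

The perpendicular from S has direction n = (18, 13, 6): r = (-34, -112, -86) + μ(18, 13, 6).
Substitute into the plane: n·(S + μn) = 61 gives -2584 + 529μ = 61, so μ = 5.
Foot = (-34, -112, -86) + 5·(18, 13, 6) = (56, -47, -56).

(56, -47, -56)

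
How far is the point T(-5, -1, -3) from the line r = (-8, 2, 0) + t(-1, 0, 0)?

Direction vector d = (-1, 0, 0).
AP = (3, -3, -3); AP·d = -3, |AP|² = 27, |d|² = 1.
distance² = |AP|² − (AP·d)²/|d|² = 27 − 9/1 = 18, so the distance is 3√2.

3√2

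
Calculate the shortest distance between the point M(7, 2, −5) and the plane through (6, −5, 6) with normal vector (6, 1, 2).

The plane has equation n·(r − (6, −5, 6)) = 0, i.e. n·r = 43.
Then n·(7, 2, −5) − 43 = −9.
|n| = √(36 + 1 + 4) = √41, so the distance is |-9|/√41 = 9√41/41.

9√41/41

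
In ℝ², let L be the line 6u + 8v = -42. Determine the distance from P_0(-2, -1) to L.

11/5

d = |6·(-2) + 8·(-1) − (-42)| / √(36 + 64) = |22|/10 = 11/5.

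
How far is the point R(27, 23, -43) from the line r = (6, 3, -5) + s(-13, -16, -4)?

Direction vector d = (-13, -16, -4).
AP = (21, 20, -38), and AP × d = (-688, 578, -76).
|AP × d|² = 813204 and |d|² = 441, so the distance is √(813204/441) = √1844 = 2√461.

2√461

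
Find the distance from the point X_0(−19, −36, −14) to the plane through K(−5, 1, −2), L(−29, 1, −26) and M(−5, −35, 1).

KL = (−24, 0, −24) and KM = (0, −36, 3), so a normal is n = KL × KM = (−864, 72, 864).
Then n·(−19, −36, −14) − 2664 = −936.
|n| = √(746496 + 5184 + 746496) = 1224, so the distance is |-936|/1224 = 13/17.

13/17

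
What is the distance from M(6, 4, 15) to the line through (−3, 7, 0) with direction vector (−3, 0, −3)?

Direction vector d = (−3, 0, −3).
AP = (9, −3, 15), and AP × d = (9, −18, −9).
|AP × d|² = 486 and |d|² = 18, so the distance is √(486/18) = √27 = 3√3.

3√3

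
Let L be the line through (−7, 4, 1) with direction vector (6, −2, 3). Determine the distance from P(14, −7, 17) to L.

√34

Direction vector d = (6, −2, 3).
AP = (21, −11, 16); AP·d = 196, |AP|² = 818, |d|² = 49.
distance² = |AP|² − (AP·d)²/|d|² = 818 − 38416/49 = 34, so the distance is √34.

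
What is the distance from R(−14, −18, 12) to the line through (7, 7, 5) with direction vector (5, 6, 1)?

√123

Direction vector d = (5, 6, 1).
AP = (−21, −25, 7), and AP × d = (−67, 56, −1).
|AP × d|² = 7626 and |d|² = 62, so the distance is √(7626/62) = √123.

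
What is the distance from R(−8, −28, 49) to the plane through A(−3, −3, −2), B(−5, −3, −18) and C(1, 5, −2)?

AB = (−2, 0, −16) and AC = (4, 8, 0), so a normal is n = AB × AC = (128, −64, −16).
Then n·(−8, −28, 49) − (−160) = 144.
|n| = √(16384 + 4096 + 256) = 144, so the distance is |144|/144 = 1.

1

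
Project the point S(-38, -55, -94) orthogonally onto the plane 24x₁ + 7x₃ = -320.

(10, -55, -80)

The perpendicular from S has direction n = (24, 0, 7): r = (-38, -55, -94) + λ(24, 0, 7).
Substitute into the plane: n·(S + λn) = -320 gives -1570 + 625λ = -320, so λ = 2.
Foot = (-38, -55, -94) + 2·(24, 0, 7) = (10, -55, -80).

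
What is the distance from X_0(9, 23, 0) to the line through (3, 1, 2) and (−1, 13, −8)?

A direction vector is d = (−4, 12, −10).
AP = (6, 22, −2), and AP × d = (−196, 68, 160).
|AP × d|² = 68640 and |d|² = 260, so the distance is √(68640/260) = √264 = 2√66.

2√66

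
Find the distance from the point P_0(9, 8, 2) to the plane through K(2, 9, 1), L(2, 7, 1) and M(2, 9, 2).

7

KL = (0, -2, 0) and KM = (0, 0, 1), so a normal is n = KL × KM = (-2, 0, 0).
Then n·(9, 8, 2) - (-4) = -14.
|n| = √(4 + 0 + 0) = 2, so the distance is |-14|/2 = 7.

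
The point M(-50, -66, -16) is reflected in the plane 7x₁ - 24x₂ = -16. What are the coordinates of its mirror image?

With n = (7, -24, 0), the signed offset is (n·M − (-16))/|n|² = 1250/625 = 2.
M' = M − 2t·n = (-50, -66, -16) − 4·(7, -24, 0) = (-78, 30, -16).

(-78, 30, -16)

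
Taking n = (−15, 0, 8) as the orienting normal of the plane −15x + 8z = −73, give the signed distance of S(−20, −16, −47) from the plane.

-3/17

n·S − (-73) = -3.
|n| = 17, so the signed distance is -3/17.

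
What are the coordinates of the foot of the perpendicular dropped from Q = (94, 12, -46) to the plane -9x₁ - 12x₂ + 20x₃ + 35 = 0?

n = (-9, -12, 20), |n|² = 625, and n·Q − (-35) = -1875.
t = -1875/625 = -3, so the foot is Q − t·n = (94, 12, -46) − (-3)·(-9, -12, 20) = (67, -24, 14).

(67, -24, 14)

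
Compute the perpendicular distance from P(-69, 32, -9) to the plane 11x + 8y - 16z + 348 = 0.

Normal vector n = (11, 8, -16), and n·(-69, 32, -9) - (-348) = -11.
|n| = √(121 + 64 + 256) = 21, so the distance is |-11|/21 = 11/21.

11/21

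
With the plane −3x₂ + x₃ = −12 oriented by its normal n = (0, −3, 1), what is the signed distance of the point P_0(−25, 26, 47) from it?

-19/√10

n·P_0 − (-12) = -19.
|n| = √10, so the signed distance is -19/√10.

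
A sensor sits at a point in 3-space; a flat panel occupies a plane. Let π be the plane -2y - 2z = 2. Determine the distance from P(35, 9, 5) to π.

15/√2

d = |(-2)·9 + (-2)·5 − 2| / √(0 + 4 + 4) = |-30| / (2√2) = 15/√2.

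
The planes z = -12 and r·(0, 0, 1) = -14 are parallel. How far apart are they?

2

With common normal n = (0, 0, 1) (|n| = 1), the distance is |(-12) − (-14)|/|n| = 2/1 = 2.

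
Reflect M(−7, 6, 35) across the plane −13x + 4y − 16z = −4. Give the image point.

(-33, 14, 3)

n = (−13, 4, −16), |n|² = 441, n·M − (-4) = -441, so t = -441/441 = -1.
Foot F = M − (-1)·n = (−20, 10, 19); the reflection is 2F − M = (−33, 14, 3).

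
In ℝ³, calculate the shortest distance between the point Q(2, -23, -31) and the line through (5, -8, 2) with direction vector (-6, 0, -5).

Direction vector d = (-6, 0, -5).
AP = (-3, -15, -33); AP·d = 183, |AP|² = 1323, |d|² = 61.
distance² = |AP|² − (AP·d)²/|d|² = 1323 − 33489/61 = 774, so the distance is 3√86.

3√86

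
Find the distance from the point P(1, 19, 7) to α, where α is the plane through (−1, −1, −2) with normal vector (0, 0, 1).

9

The plane has equation n·(r − (−1, −1, −2)) = 0, i.e. n·r = -2.
d = |1·7 − (-2)| / √(0 + 0 + 1) = |9| / 1 = 9.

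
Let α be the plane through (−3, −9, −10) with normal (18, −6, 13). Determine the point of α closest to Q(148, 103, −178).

(3512/23, 2333/23, -4016/23)

n = (18, −6, 13), |n|² = 529, and n·Q − (-130) = -138.
t = -138/529 = -6/23, so the foot is Q − t·n = (148, 103, −178) − (-6/23)·(18, −6, 13) = (3512/23, 2333/23, −4016/23).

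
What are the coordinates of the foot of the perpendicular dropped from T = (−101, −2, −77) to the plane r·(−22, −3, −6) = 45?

The perpendicular from T has direction n = (−22, −3, −6): r = (−101, −2, −77) + μ(−22, −3, −6).
Substitute into the plane: n·(T + μn) = 45 gives 2690 + 529μ = 45, so μ = -5.
Foot = (−101, −2, −77) + (-5)·(−22, −3, −6) = (9, 13, −47).

(9, 13, -47)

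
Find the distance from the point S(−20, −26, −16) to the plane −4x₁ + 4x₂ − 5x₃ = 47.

n = (−4, 4, −5); n·P − 47 = 9; |n| = √57; distance = 9/√57.

9/√57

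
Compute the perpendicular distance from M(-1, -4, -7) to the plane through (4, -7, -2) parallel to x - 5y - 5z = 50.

Parallel planes share the normal n = (1, -5, -5); since (4, -7, -2) lies on the plane, its equation is x - 5y - 5z = 49.
d = |1·(-1) + (-5)·(-4) + (-5)·(-7) − 49| / √(1 + 25 + 25) = |5| / √51 = 5/√51.

5/√51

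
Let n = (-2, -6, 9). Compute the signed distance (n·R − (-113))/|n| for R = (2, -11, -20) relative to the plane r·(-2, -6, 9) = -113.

-5/11

n·R − (-113) = -5.
|n| = 11, so the signed distance is -5/11.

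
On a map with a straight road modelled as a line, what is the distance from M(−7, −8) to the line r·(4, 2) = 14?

d = |4·(-7) + 2·(-8) − 14| / √(16 + 4) = |-58|/(2√5) = 29/√5.

29/√5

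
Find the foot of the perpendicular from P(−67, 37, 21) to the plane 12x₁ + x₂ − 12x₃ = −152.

(-31, 40, -15)

The perpendicular from P has direction n = (12, 1, −12): r = (−67, 37, 21) + t(12, 1, −12).
Substitute into the plane: n·(P + tn) = -152 gives -1019 + 289t = -152, so t = 3.
Foot = (−67, 37, 21) + 3·(12, 1, −12) = (−31, 40, −15).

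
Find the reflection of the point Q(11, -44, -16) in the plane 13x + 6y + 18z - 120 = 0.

n = (13, 6, 18), |n|² = 529, n·Q − 120 = -529, so t = -529/529 = -1.
Foot F = Q − (-1)·n = (24, -38, 2); the reflection is 2F − Q = (37, -32, 20).

(37, -32, 20)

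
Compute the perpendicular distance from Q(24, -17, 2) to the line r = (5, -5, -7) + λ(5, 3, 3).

3√46

Direction vector d = (5, 3, 3).
AP = (19, -12, 9), and AP × d = (-63, -12, 117).
|AP × d|² = 17802 and |d|² = 43, so the distance is √(17802/43) = √414 = 3√46.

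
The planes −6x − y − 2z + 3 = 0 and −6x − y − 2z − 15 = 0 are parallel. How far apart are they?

18/√41

Both planes have normal n = (−6, −1, −2), |n| = √41. Any point on the first plane is at distance |15 − (-3)|/|n| = 18/√41 from the second.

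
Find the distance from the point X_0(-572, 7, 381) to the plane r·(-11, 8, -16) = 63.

d = |(-11)·(-572) + 8·7 + (-16)·381 − 63| / √(121 + 64 + 256) = |189| / 21 = 9.

9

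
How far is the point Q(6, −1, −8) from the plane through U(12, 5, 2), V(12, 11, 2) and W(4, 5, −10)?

2√13/13

UV = (0, 6, 0) and UW = (−8, 0, −12), so a normal is n = UV × UW = (−72, 0, 48).
Then n·(6, −1, −8) − (−768) = −48.
|n| = √(5184 + 0 + 2304) = 24√13, so the distance is |-48|/(24√13) = 2√13/13.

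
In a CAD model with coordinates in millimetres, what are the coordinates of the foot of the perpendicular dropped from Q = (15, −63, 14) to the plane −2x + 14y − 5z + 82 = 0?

(7, -7, -6)

The perpendicular from Q has direction n = (−2, 14, −5): r = (15, −63, 14) + λ(−2, 14, −5).
Substitute into the plane: n·(Q + λn) = -82 gives -982 + 225λ = -82, so λ = 4.
Foot = (15, −63, 14) + 4·(−2, 14, −5) = (7, −7, −6).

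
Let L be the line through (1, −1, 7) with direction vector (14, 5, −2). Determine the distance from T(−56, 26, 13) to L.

Direction vector d = (14, 5, −2).
AP = (−57, 27, 6); AP·d = -675, |AP|² = 4014, |d|² = 225.
distance² = |AP|² − (AP·d)²/|d|² = 4014 − 455625/225 = 1989, so the distance is 3√221.

3√221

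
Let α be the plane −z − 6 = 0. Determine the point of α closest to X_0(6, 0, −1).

The perpendicular from X_0 has direction n = (0, 0, −1): r = (6, 0, −1) + μ(0, 0, −1).
Substitute into the plane: n·(X_0 + μn) = 6 gives 1 + 1μ = 6, so μ = 5.
Foot = (6, 0, −1) + 5·(0, 0, −1) = (6, 0, −6).

(6, 0, -6)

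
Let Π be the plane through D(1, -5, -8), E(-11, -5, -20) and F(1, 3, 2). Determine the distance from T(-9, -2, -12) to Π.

DE = (-12, 0, -12) and DF = (0, 8, 10), so a normal is n = DE × DF = (96, 120, -96).
n = (96, 120, -96); n·P − 264 = -216; |n| = 24√57; distance = 216/(24√57) = 9/√57.

3√57/19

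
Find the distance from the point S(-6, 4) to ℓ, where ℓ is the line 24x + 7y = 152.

268/25

The normal to the line is n = (24, 7) with |n| = 25.
|n·S − 152| = |-116 − 152| = 268, so the distance is 268/25.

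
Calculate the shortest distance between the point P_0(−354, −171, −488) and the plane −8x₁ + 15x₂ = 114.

9

Normal vector n = (−8, 15, 0), and n·(−354, −171, −488) − 114 = 153.
|n| = √(64 + 225 + 0) = 17, so the distance is |153|/17 = 9.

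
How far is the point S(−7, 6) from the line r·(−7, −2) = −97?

134√53/53

d = |(-7)·(-7) + (-2)·6 − (-97)| / √(49 + 4) = |134|/√53 = 134/√53.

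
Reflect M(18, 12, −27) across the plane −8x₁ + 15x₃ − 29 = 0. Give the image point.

n = (−8, 0, 15), |n|² = 289, n·M − 29 = -578, so t = -578/289 = -2.
Foot F = M − (-2)·n = (2, 12, 3); the reflection is 2F − M = (−14, 12, 33).

(-14, 12, 33)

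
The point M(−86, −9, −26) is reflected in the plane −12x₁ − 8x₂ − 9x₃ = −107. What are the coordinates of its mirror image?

n = (−12, −8, −9), |n|² = 289, n·M − (-107) = 1445, so t = 1445/289 = 5.
Foot F = M − 5·n = (−26, 31, 19); the reflection is 2F − M = (34, 71, 64).

(34, 71, 64)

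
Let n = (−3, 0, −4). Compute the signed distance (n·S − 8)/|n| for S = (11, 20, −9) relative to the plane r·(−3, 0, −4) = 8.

n·S − 8 = -5.
|n| = 5, so the signed distance is -5/5 = -1.

-1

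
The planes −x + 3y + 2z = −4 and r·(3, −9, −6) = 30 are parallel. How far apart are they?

3√14/7

Divide the second equation by -3 to match normals: −x + 3y + 2z = -10.
Both planes have normal n = (−1, 3, 2), |n| = √14. Any point on the first plane is at distance |(-10) − (-4)|/|n| = 6/√14 from the second.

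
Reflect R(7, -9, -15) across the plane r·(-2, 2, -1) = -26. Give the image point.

n = (-2, 2, -1), |n|² = 9, n·R − (-26) = 9, so t = 9/9 = 1.
Foot F = R − 1·n = (9, -11, -14); the reflection is 2F − R = (11, -13, -13).

(11, -13, -13)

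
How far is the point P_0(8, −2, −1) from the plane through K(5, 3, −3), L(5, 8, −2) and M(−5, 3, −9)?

6/√35

KL = (0, 5, 1) and KM = (−10, 0, −6), so a normal is n = KL × KM = (−30, −10, 50).
d = |(-30)·8 + (-10)·(-2) + 50·(-1) − (-330)| / √(900 + 100 + 2500) = |60| / (10√35) = 6/√35.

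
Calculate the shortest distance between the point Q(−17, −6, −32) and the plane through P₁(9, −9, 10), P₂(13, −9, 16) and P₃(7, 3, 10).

15√53/53

P₁P₂ = (4, 0, 6) and P₁P₃ = (−2, 12, 0), so a normal is n = P₁P₂ × P₁P₃ = (−72, −12, 48).
n = (−72, −12, 48); n·P − (-60) = -180; |n| = 12√53; distance = 180/(12√53) = 15/√53.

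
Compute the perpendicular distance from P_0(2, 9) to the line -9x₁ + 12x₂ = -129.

The normal to the line is n = (-9, 12) with |n| = 15.
|n·P_0 − (-129)| = |90 − (-129)| = 219, so the distance is 219/15 = 73/5.

73/5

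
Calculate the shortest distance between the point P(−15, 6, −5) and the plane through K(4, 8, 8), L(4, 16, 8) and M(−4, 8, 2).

1

KL = (0, 8, 0) and KM = (−8, 0, −6), so a normal is n = KL × KM = (−48, 0, 64).
Then n·(−15, 6, −5) − 320 = 80.
|n| = √(2304 + 0 + 4096) = 80, so the distance is |80|/80 = 1.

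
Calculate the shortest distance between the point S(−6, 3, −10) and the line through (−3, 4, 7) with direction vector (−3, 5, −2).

Direction vector d = (−3, 5, −2).
AP = (−3, −1, −17), and AP × d = (87, 45, −18).
|AP × d|² = 9918 and |d|² = 38, so the distance is √(9918/38) = √261 = 3√29.

3√29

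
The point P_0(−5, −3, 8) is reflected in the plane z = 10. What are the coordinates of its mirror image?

(-5, -3, 12)

n = (0, 0, 1), |n|² = 1, n·P_0 − 10 = -2, so t = -2/1 = -2.
Foot F = P_0 − (-2)·n = (−5, −3, 10); the reflection is 2F − P_0 = (−5, −3, 12).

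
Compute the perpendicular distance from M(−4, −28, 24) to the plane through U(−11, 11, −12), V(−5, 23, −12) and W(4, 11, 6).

3√70/10

UV = (6, 12, 0) and UW = (15, 0, 18), so a normal is n = UV × UW = (216, −108, −180).
Then n·(−4, −28, 24) − (−1404) = −756.
|n| = √(46656 + 11664 + 32400) = 36√70, so the distance is |-756|/(36√70) = 21/√70.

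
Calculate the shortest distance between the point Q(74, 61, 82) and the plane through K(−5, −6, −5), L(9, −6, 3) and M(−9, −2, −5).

25/9

KL = (14, 0, 8) and KM = (−4, 4, 0), so a normal is n = KL × KM = (−32, −32, 56).
n = (−32, −32, 56); n·P − 72 = 200; |n| = 72; distance = 200/72 = 25/9.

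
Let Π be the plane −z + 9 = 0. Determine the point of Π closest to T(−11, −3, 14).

(-11, -3, 9)

n = (0, 0, −1), |n|² = 1, and n·T − (-9) = -5.
t = -5/1 = -5, so the foot is T − t·n = (−11, −3, 14) − (-5)·(0, 0, −1) = (−11, −3, 9).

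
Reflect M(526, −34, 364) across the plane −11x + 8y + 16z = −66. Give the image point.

With n = (−11, 8, 16), the signed offset is (n·M − (-66))/|n|² = -168/441 = -8/21.
M' = M − 2t·n = (526, −34, 364) − (-16/21)·(−11, 8, 16) = (10870/21, −586/21, 7900/21).

(10870/21, -586/21, 7900/21)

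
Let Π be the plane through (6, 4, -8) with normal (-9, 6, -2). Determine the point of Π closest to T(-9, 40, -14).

n = (-9, 6, -2), |n|² = 121, and n·T − (-14) = 363.
t = 363/121 = 3, so the foot is T − t·n = (-9, 40, -14) − 3·(-9, 6, -2) = (18, 22, -8).

(18, 22, -8)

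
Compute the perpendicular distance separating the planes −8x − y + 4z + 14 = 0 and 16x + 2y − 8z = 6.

Divide the second equation by -2 to match normals: −8x − y + 4z = -3.
With common normal n = (−8, −1, 4) (|n| = 9), the distance is |(-14) − (-3)|/|n| = 11/9.

11/9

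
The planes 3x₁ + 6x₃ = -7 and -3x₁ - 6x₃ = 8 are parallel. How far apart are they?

Divide the second equation by -1 to match normals: 3x₁ + 6x₃ = -8.
Both planes have normal n = (3, 0, 6), |n| = 3√5. Any point on the first plane is at distance |(-8) − (-7)|/|n| = 1/(3√5) from the second.

√5/15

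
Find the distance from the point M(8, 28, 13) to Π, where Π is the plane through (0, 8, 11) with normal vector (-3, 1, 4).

The plane has equation n·(r − (0, 8, 11)) = 0, i.e. n·r = 52.
d = |(-3)·8 + 1·28 + 4·13 − 52| / √(9 + 1 + 16) = |4| / √26 = 4/√26.

2√26/13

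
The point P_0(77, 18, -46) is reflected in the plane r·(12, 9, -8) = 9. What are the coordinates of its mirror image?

n = (12, 9, -8), |n|² = 289, n·P_0 − 9 = 1445, so t = 1445/289 = 5.
Foot F = P_0 − 5·n = (17, -27, -6); the reflection is 2F − P_0 = (-43, -72, 34).

(-43, -72, 34)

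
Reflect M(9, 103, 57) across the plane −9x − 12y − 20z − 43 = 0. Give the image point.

(-63, 7, -103)

n = (−9, −12, −20), |n|² = 625, n·M − 43 = -2500, so t = -2500/625 = -4.
Foot F = M − (-4)·n = (−27, 55, −23); the reflection is 2F − M = (−63, 7, −103).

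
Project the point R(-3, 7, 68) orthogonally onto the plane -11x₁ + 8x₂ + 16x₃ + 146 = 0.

The perpendicular from R has direction n = (-11, 8, 16): r = (-3, 7, 68) + λ(-11, 8, 16).
Substitute into the plane: n·(R + λn) = -146 gives 1177 + 441λ = -146, so λ = -3.
Foot = (-3, 7, 68) + (-3)·(-11, 8, 16) = (30, -17, 20).

(30, -17, 20)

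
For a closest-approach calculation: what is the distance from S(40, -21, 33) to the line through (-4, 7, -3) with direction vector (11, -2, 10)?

Direction vector d = (11, -2, 10).
AP = (44, -28, 36); AP·d = 900, |AP|² = 4016, |d|² = 225.
distance² = |AP|² − (AP·d)²/|d|² = 4016 − 810000/225 = 416, so the distance is 4√26.

4√26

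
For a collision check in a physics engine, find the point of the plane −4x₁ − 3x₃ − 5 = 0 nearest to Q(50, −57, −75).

(266/5, -57, -363/5)

n = (−4, 0, −3), |n|² = 25, and n·Q − 5 = 20.
t = 20/25 = 4/5, so the foot is Q − t·n = (50, −57, −75) − (4/5)·(−4, 0, −3) = (266/5, −57, −363/5).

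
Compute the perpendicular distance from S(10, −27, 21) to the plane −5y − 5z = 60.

3√2

Normal vector n = (0, −5, −5), and n·(10, −27, 21) − 60 = −30.
|n| = √(0 + 25 + 25) = 5√2, so the distance is |-30|/(5√2) = 3√2.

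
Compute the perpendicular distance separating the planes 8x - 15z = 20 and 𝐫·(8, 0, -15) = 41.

With common normal n = (8, 0, -15) (|n| = 17), the distance is |20 − 41|/|n| = 21/17.

21/17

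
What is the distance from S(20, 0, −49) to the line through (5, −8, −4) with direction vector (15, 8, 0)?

Direction vector d = (15, 8, 0).
AP = (15, 8, −45); AP·d = 289, |AP|² = 2314, |d|² = 289.
distance² = |AP|² − (AP·d)²/|d|² = 2314 − 83521/289 = 2025, so the distance is 45.

45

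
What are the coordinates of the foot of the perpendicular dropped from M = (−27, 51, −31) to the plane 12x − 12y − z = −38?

(9, 15, -34)

n = (12, −12, −1), |n|² = 289, and n·M − (-38) = -867.
t = -867/289 = -3, so the foot is M − t·n = (−27, 51, −31) − (-3)·(12, −12, −1) = (9, 15, −34).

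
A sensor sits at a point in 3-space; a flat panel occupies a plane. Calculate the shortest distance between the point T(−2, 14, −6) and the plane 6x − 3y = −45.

3/√5

d = |6·(-2) + (-3)·14 − (-45)| / √(36 + 9 + 0) = |-9| / (3√5) = 3√5/5.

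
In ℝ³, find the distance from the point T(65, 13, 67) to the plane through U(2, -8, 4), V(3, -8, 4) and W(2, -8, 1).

21

UV = (1, 0, 0) and UW = (0, 0, -3), so a normal is n = UV × UW = (0, 3, 0).
d = |3·13 − (-24)| / √(0 + 9 + 0) = |63| / 3 = 21.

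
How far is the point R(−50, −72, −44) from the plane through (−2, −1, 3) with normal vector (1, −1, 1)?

The plane has equation n·(r − (−2, −1, 3)) = 0, i.e. n·r = 2.
d = |1·(-50) + (-1)·(-72) + 1·(-44) − 2| / √(1 + 1 + 1) = |-24| / √3 = 8√3.

8√3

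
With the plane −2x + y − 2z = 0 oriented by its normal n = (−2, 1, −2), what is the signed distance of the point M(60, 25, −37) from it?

-7

n·M − 0 = -21.
|n| = 3, so the signed distance is -21/3 = -7.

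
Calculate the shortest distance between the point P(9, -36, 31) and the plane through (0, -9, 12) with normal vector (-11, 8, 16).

11/21

The plane has equation n·(r − (0, -9, 12)) = 0, i.e. n·r = 120.
Then n·(9, -36, 31) - 120 = -11.
|n| = √(121 + 64 + 256) = 21, so the distance is |-11|/21 = 11/21.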